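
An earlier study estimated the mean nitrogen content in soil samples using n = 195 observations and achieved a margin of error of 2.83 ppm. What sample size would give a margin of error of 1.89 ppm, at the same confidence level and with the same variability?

438

Margin of error scales as 1/√n, so n₂ = n₁·(E₁/E₂)².
n₂ = 195 × (2.83/1.89)² = 195 × 2.242 = 437.19
Round up: n₂ = 438.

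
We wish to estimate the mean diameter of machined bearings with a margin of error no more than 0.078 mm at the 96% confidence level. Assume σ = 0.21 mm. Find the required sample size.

For a mean, the margin of error is E = z·σ/√n, so n = (zσ/E)².
At 96% confidence, z = 2.054.
n = (2.054 × 0.21 / 0.078)² = 30.58
Round up: n = 31.

n = 31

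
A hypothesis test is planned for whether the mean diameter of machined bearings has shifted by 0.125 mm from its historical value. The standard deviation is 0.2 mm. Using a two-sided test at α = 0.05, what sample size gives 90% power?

For a one-sample z-test, n = ((z_{α/2} + z_β)·σ/δ)².
z_{α/2} = 1.960 (two-sided α = 0.05); z_β = 1.282 (power 90% → β = 0.1).
n = (3.242 × 0.2 / 0.125)² = 26.91
Round up: n = 27.

27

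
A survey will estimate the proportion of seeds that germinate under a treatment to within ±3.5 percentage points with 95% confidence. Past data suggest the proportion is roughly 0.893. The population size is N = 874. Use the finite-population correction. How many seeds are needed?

224

For a proportion with margin E = 0.035 at 95% confidence, z = 1.960.
n = p̂(1−p̂)(z/E)² = 0.893 × 0.107 × (1.960/0.035)² = 299.65 — call this n₀.
Finite-population correction with N = 874: n = n₀ / (1 + (n₀−1)/N) = 299.65 / 1.342 = 223.29
Round up: n = 224.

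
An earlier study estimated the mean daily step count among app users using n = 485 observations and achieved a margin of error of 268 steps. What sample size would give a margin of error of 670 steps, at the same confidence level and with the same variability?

Margin of error scales as 1/√n, so n₂ = n₁·(E₁/E₂)².
n₂ = 485 × (268/670)² = 485 × 0.16 = 77.60
Round up: n₂ = 78.

n = 78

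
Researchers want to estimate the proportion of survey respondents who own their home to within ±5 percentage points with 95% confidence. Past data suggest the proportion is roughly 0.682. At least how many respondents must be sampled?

For a proportion with margin E = 0.05 at 95% confidence, z = 1.960.
n = p̂(1−p̂)(z/E)² = 0.682 × 0.318 × (1.960/0.05)² = 333.26
Round up: n = 334.

334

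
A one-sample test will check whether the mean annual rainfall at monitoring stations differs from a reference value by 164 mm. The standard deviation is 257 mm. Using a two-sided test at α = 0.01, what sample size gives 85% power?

For a one-sample z-test, n = ((z_{α/2} + z_β)·σ/δ)².
z_{α/2} = 2.576 (two-sided α = 0.01); z_β = 1.036 (power 85% → β = 0.15).
n = (3.612 × 257 / 164)² = 32.04
Round up: n = 33.

33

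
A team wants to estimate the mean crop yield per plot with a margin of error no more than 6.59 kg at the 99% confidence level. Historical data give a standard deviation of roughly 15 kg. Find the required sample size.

For a mean, the margin of error is E = z·σ/√n, so n = (zσ/E)².
At 99% confidence, z = 2.576.
n = (2.576 × 15 / 6.59)² = 34.38
Round up: n = 35.

n = 35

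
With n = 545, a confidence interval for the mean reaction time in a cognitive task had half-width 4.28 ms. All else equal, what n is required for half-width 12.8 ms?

n = 61

Margin of error scales as 1/√n, so n₂ = n₁·(E₁/E₂)².
n₂ = 545 × (4.28/12.8)² = 545 × 0.1118 = 60.93
Round up: n₂ = 61.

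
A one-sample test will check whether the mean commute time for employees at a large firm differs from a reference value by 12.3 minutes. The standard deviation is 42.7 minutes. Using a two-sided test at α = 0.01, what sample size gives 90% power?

180

For a one-sample z-test, n = ((z_{α/2} + z_β)·σ/δ)².
z_{α/2} = 2.576 (two-sided α = 0.01); z_β = 1.282 (power 90% → β = 0.1).
n = (3.858 × 42.7 / 12.3)² = 179.38
Round up: n = 180.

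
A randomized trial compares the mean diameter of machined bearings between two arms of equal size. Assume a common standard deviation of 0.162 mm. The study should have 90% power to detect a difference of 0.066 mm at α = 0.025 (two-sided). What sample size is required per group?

For two equal groups, n per group = 2·((z_{α/2} + z_β)·σ/δ)².
z_{α/2} = 2.241; z_β = 1.282 (power 90%).
n = 2 × (3.523 × 0.162 / 0.066)² = 2 × 74.78 = 149.56
Round up: n = 150 per group.

150 per group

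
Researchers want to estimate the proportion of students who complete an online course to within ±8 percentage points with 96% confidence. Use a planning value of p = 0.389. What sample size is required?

157

For a proportion with margin E = 0.08 at 96% confidence, z = 2.054.
n = p̂(1−p̂)(z/E)² = 0.389 × 0.611 × (2.054/0.08)² = 156.68
Round up: n = 157.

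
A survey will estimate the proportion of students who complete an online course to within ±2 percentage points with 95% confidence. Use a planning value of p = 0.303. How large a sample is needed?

For a proportion with margin E = 0.02 at 95% confidence, z = 1.960.
n = p̂(1−p̂)(z/E)² = 0.303 × 0.697 × (1.960/0.02)² = 2028.28
Round up: n = 2029.

n = 2029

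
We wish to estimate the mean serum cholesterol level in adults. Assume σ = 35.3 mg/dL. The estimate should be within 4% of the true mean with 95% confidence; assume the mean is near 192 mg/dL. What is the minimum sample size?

For a mean, the margin of error is E = z·σ/√n, so n = (zσ/E)².
At 95% confidence, z = 1.960.
E = 4% of 192 = 7.68 mg/dL.
n = (1.960 × 35.3 / 7.68)² = 81.16
Round up: n = 82.

n = 82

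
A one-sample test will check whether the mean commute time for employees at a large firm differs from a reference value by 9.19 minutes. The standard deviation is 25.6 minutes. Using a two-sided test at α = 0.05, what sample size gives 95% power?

For a one-sample z-test, n = ((z_{α/2} + z_β)·σ/δ)².
z_{α/2} = 1.960 (two-sided α = 0.05); z_β = 1.645 (power 95% → β = 0.05).
n = (3.605 × 25.6 / 9.19)² = 100.85
Round up: n = 101.

101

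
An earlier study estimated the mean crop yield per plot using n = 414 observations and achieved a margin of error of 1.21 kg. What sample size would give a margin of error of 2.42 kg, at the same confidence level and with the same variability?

104

Margin of error scales as 1/√n, so n₂ = n₁·(E₁/E₂)².
n₂ = 414 × (1.21/2.42)² = 414 × 0.25 = 103.50
Round up: n₂ = 104.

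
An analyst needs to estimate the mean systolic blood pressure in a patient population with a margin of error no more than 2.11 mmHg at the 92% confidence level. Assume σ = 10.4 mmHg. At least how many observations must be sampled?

75

For a mean, the margin of error is E = z·σ/√n, so n = (zσ/E)².
At 92% confidence, z = 1.751.
n = (1.751 × 10.4 / 2.11)² = 74.49
Round up: n = 75.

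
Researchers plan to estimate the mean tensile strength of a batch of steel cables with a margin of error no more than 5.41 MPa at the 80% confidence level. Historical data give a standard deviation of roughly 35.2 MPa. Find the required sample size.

For a mean, the margin of error is E = z·σ/√n, so n = (zσ/E)².
At 80% confidence, z = 1.282.
n = (1.282 × 35.2 / 5.41)² = 69.58
Round up: n = 70.

70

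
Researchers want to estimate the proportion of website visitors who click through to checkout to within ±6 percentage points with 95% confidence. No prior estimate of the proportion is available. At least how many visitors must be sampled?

267

For a proportion with margin E = 0.06 at 95% confidence, z = 1.960.
With no prior estimate, use p = 0.5, which maximizes p(1−p) at 0.25.
n = 0.25 × (z/E)² = 0.25 × (1.960/0.06)² = 266.78
Round up: n = 267.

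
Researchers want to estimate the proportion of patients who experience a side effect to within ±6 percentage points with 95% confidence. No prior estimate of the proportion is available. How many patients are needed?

For a proportion with margin E = 0.06 at 95% confidence, z = 1.960.
With no prior estimate, use p = 0.5, which maximizes p(1−p) at 0.25.
n = 0.25 × (z/E)² = 0.25 × (1.960/0.06)² = 266.78
Round up: n = 267.

267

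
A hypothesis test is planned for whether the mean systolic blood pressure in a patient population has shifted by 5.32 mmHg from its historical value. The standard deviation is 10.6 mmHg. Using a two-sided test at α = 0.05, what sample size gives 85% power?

For a one-sample z-test, n = ((z_{α/2} + z_β)·σ/δ)².
z_{α/2} = 1.960 (two-sided α = 0.05); z_β = 1.036 (power 85% → β = 0.15).
n = (2.996 × 10.6 / 5.32)² = 35.63
Round up: n = 36.

n = 36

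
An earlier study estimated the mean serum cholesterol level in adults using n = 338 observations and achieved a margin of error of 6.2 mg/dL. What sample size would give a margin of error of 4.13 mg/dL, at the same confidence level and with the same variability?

762

Margin of error scales as 1/√n, so n₂ = n₁·(E₁/E₂)².
n₂ = 338 × (6.2/4.13)² = 338 × 2.254 = 761.85
Round up: n₂ = 762.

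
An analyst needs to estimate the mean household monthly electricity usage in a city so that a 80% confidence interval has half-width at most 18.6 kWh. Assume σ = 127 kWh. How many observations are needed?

For a mean, the margin of error is E = z·σ/√n, so n = (zσ/E)².
At 80% confidence, z = 1.282.
n = (1.282 × 127 / 18.6)² = 76.62
Round up: n = 77.

77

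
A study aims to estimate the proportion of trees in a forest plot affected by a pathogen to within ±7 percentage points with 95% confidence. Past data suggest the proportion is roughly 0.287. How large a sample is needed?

161

For a proportion with margin E = 0.07 at 95% confidence, z = 1.960.
n = p̂(1−p̂)(z/E)² = 0.287 × 0.713 × (1.960/0.07)² = 160.43
Round up: n = 161.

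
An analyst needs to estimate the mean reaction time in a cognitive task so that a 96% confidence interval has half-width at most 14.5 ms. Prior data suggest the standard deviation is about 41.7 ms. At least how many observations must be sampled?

n = 35

For a mean, the margin of error is E = z·σ/√n, so n = (zσ/E)².
At 96% confidence, z = 2.054.
n = (2.054 × 41.7 / 14.5)² = 34.89
Round up: n = 35.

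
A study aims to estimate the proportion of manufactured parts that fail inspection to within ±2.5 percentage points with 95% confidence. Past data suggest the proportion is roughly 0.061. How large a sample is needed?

353

For a proportion with margin E = 0.025 at 95% confidence, z = 1.960.
n = p̂(1−p̂)(z/E)² = 0.061 × 0.939 × (1.960/0.025)² = 352.07
Round up: n = 353.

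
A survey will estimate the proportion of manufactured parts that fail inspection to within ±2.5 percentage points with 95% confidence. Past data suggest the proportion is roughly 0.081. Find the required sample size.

458

For a proportion with margin E = 0.025 at 95% confidence, z = 1.960.
n = p̂(1−p̂)(z/E)² = 0.081 × 0.919 × (1.960/0.025)² = 457.54
Round up: n = 458.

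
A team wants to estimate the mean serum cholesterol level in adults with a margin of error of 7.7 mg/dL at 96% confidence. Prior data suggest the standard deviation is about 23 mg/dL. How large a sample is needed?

38

For a mean, the margin of error is E = z·σ/√n, so n = (zσ/E)².
At 96% confidence, z = 2.054.
n = (2.054 × 23 / 7.7)² = 37.64
Round up: n = 38.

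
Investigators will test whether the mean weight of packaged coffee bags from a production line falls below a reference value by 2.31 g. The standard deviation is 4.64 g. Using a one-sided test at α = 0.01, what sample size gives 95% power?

For a one-sample z-test, n = ((z_α + z_β)·σ/δ)².
z_α = 2.326 (one-sided α = 0.01); z_β = 1.645 (power 95% → β = 0.05).
n = (3.971 × 4.64 / 2.31)² = 63.62
Round up: n = 64.

64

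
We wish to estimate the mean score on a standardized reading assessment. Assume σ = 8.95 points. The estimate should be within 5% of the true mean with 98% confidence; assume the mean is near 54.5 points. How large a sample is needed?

For a mean, the margin of error is E = z·σ/√n, so n = (zσ/E)².
At 98% confidence, z = 2.326.
E = 5% of 54.5 = 2.725 points.
n = (2.326 × 8.95 / 2.725)² = 58.36
Round up: n = 59.

59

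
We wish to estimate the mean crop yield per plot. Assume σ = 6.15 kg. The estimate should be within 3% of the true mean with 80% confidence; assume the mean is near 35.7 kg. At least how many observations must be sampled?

For a mean, the margin of error is E = z·σ/√n, so n = (zσ/E)².
At 80% confidence, z = 1.282.
E = 3% of 35.7 = 1.071 kg.
n = (1.282 × 6.15 / 1.071)² = 54.19
Round up: n = 55.

55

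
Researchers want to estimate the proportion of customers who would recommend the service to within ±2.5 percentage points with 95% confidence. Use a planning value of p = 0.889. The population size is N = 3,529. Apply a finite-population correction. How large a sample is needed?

For a proportion with margin E = 0.025 at 95% confidence, z = 1.960.
n = p̂(1−p̂)(z/E)² = 0.889 × 0.111 × (1.960/0.025)² = 606.54 — call this n₀.
Finite-population correction with N = 3,529: n = n₀ / (1 + (n₀−1)/N) = 606.54 / 1.172 = 517.53
Round up: n = 518.

518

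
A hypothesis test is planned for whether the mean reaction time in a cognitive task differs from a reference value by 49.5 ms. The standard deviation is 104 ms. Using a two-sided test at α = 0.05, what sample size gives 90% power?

47

For a one-sample z-test, n = ((z_{α/2} + z_β)·σ/δ)².
z_{α/2} = 1.960 (two-sided α = 0.05); z_β = 1.282 (power 90% → β = 0.1).
n = (3.242 × 104 / 49.5)² = 46.40
Round up: n = 47.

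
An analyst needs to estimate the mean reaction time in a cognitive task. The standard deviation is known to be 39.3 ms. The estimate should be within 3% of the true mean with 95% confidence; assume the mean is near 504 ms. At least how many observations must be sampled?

For a mean, the margin of error is E = z·σ/√n, so n = (zσ/E)².
At 95% confidence, z = 1.960.
E = 3% of 504 = 15.12 ms.
n = (1.960 × 39.3 / 15.12)² = 25.95
Round up: n = 26.

26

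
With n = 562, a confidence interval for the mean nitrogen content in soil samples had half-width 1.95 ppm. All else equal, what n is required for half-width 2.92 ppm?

Margin of error scales as 1/√n, so n₂ = n₁·(E₁/E₂)².
n₂ = 562 × (1.95/2.92)² = 562 × 0.446 = 250.65
Round up: n₂ = 251.

251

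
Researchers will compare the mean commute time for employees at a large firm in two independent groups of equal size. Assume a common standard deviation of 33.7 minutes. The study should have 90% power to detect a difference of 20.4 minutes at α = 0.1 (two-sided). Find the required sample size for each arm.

47 per group

For two equal groups, n per group = 2·((z_{α/2} + z_β)·σ/δ)².
z_{α/2} = 1.645; z_β = 1.282 (power 90%).
n = 2 × (2.927 × 33.7 / 20.4)² = 2 × 23.38 = 46.76
Round up: n = 47 per group.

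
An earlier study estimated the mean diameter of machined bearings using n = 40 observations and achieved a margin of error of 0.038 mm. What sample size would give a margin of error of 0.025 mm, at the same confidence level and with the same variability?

93

Margin of error scales as 1/√n, so n₂ = n₁·(E₁/E₂)².
n₂ = 40 × (0.038/0.025)² = 40 × 2.31 = 92.40
Round up: n₂ = 93.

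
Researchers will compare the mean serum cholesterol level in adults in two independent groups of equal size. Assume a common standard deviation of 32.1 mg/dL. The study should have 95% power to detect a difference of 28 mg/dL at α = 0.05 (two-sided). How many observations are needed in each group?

For two equal groups, n per group = 2·((z_{α/2} + z_β)·σ/δ)².
z_{α/2} = 1.960; z_β = 1.645 (power 95%).
n = 2 × (3.605 × 32.1 / 28)² = 2 × 17.08 = 34.16
Round up: n = 35 per group.

35 per group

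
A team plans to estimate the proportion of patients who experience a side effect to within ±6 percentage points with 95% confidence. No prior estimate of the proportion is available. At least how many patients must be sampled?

For a proportion with margin E = 0.06 at 95% confidence, z = 1.960.
With no prior estimate, use p = 0.5, which maximizes p(1−p) at 0.25.
n = 0.25 × (z/E)² = 0.25 × (1.960/0.06)² = 266.78
Round up: n = 267.

267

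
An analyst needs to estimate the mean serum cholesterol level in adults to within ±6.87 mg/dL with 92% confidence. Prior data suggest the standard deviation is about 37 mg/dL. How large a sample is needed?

89

For a mean, the margin of error is E = z·σ/√n, so n = (zσ/E)².
At 92% confidence, z = 1.751.
n = (1.751 × 37 / 6.87)² = 88.93
Round up: n = 89.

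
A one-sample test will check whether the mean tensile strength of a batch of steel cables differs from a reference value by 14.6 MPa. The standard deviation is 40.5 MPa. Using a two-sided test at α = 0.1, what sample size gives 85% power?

For a one-sample z-test, n = ((z_{α/2} + z_β)·σ/δ)².
z_{α/2} = 1.645 (two-sided α = 0.1); z_β = 1.036 (power 85% → β = 0.15).
n = (2.681 × 40.5 / 14.6)² = 55.31
Round up: n = 56.

n = 56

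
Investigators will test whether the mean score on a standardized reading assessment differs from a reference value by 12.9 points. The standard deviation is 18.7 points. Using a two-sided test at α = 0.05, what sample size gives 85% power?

19

For a one-sample z-test, n = ((z_{α/2} + z_β)·σ/δ)².
z_{α/2} = 1.960 (two-sided α = 0.05); z_β = 1.036 (power 85% → β = 0.15).
n = (2.996 × 18.7 / 12.9)² = 18.86
Round up: n = 19.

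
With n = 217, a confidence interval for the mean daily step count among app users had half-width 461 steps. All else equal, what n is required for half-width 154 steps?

Margin of error scales as 1/√n, so n₂ = n₁·(E₁/E₂)².
n₂ = 217 × (461/154)² = 217 × 8.961 = 1944.54
Round up: n₂ = 1945.

1945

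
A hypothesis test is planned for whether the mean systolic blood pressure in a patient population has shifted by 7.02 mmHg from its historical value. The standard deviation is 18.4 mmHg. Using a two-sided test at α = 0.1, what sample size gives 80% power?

43

For a one-sample z-test, n = ((z_{α/2} + z_β)·σ/δ)².
z_{α/2} = 1.645 (two-sided α = 0.1); z_β = 0.842 (power 80% → β = 0.2).
n = (2.487 × 18.4 / 7.02)² = 42.49
Round up: n = 43.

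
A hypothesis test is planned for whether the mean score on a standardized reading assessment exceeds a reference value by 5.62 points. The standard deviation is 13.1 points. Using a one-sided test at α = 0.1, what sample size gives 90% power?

36

For a one-sample z-test, n = ((z_α + z_β)·σ/δ)².
z_α = 1.282 (one-sided α = 0.1); z_β = 1.282 (power 90% → β = 0.1).
n = (2.564 × 13.1 / 5.62)² = 35.72
Round up: n = 36.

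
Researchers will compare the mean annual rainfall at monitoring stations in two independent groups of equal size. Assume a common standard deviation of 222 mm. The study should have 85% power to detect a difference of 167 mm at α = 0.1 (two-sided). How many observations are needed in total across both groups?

For two equal groups, n per group = 2·((z_{α/2} + z_β)·σ/δ)².
z_{α/2} = 1.645; z_β = 1.036 (power 85%).
n = 2 × (2.681 × 222 / 167)² = 2 × 12.70 = 25.40
Round up: n = 26 per group.
Total across both groups: 2 × 26 = 52.

52 total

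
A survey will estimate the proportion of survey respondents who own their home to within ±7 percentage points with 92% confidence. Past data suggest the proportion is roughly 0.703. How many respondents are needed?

For a proportion with margin E = 0.07 at 92% confidence, z = 1.751.
n = p̂(1−p̂)(z/E)² = 0.703 × 0.297 × (1.751/0.07)² = 130.64
Round up: n = 131.

n = 131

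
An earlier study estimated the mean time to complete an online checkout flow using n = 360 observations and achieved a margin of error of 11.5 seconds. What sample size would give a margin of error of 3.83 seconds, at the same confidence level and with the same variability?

Margin of error scales as 1/√n, so n₂ = n₁·(E₁/E₂)².
n₂ = 360 × (11.5/3.83)² = 360 × 9.016 = 3245.76
Round up: n₂ = 3246.

3246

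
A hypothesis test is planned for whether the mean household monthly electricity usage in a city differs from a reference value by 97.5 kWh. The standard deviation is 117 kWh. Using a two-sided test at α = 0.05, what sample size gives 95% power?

For a one-sample z-test, n = ((z_{α/2} + z_β)·σ/δ)².
z_{α/2} = 1.960 (two-sided α = 0.05); z_β = 1.645 (power 95% → β = 0.05).
n = (3.605 × 117 / 97.5)² = 18.71
Round up: n = 19.

19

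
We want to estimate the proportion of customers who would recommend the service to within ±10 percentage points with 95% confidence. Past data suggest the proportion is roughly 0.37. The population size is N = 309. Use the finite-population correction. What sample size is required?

For a proportion with margin E = 0.1 at 95% confidence, z = 1.960.
n = p̂(1−p̂)(z/E)² = 0.37 × 0.63 × (1.960/0.1)² = 89.55 — call this n₀.
Finite-population correction with N = 309: n = n₀ / (1 + (n₀−1)/N) = 89.55 / 1.287 = 69.58
Round up: n = 70.

70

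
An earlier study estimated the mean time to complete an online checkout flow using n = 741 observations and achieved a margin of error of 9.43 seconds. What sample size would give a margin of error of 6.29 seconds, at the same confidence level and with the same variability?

1666

Margin of error scales as 1/√n, so n₂ = n₁·(E₁/E₂)².
n₂ = 741 × (9.43/6.29)² = 741 × 2.248 = 1665.77
Round up: n₂ = 1666.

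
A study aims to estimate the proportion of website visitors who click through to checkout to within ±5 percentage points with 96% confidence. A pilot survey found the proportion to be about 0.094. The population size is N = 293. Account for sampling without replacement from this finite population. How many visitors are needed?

97

For a proportion with margin E = 0.05 at 96% confidence, z = 2.054.
n = p̂(1−p̂)(z/E)² = 0.094 × 0.906 × (2.054/0.05)² = 143.72 — call this n₀.
Finite-population correction with N = 293: n = n₀ / (1 + (n₀−1)/N) = 143.72 / 1.487 = 96.65
Round up: n = 97.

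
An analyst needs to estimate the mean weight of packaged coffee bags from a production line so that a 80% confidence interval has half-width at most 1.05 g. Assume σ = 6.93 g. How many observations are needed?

72

For a mean, the margin of error is E = z·σ/√n, so n = (zσ/E)².
At 80% confidence, z = 1.282.
n = (1.282 × 6.93 / 1.05)² = 71.59
Round up: n = 72.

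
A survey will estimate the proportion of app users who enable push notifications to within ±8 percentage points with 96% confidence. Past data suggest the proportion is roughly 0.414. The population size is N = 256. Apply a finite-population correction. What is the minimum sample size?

99

For a proportion with margin E = 0.08 at 96% confidence, z = 2.054.
n = p̂(1−p̂)(z/E)² = 0.414 × 0.586 × (2.054/0.08)² = 159.93 — call this n₀.
Finite-population correction with N = 256: n = n₀ / (1 + (n₀−1)/N) = 159.93 / 1.621 = 98.66
Round up: n = 99.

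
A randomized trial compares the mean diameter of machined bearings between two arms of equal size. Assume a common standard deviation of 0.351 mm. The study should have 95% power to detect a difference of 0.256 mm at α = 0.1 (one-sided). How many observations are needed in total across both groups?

For two equal groups, n per group = 2·((z_α + z_β)·σ/δ)².
z_α = 1.282; z_β = 1.645 (power 95%).
n = 2 × (2.927 × 0.351 / 0.256)² = 2 × 16.11 = 32.22
Round up: n = 33 per group.
Total across both groups: 2 × 33 = 66.

66 total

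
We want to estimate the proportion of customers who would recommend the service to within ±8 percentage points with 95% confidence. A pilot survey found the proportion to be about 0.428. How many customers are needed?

For a proportion with margin E = 0.08 at 95% confidence, z = 1.960.
n = p̂(1−p̂)(z/E)² = 0.428 × 0.572 × (1.960/0.08)² = 146.95
Round up: n = 147.

n = 147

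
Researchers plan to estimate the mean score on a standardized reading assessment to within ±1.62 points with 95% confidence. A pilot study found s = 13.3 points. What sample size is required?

259

For a mean, the margin of error is E = z·σ/√n, so n = (zσ/E)².
At 95% confidence, z = 1.960.
n = (1.960 × 13.3 / 1.62)² = 258.93
Round up: n = 259.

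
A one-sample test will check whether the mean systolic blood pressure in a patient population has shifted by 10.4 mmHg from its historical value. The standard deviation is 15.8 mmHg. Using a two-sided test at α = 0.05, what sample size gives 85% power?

For a one-sample z-test, n = ((z_{α/2} + z_β)·σ/δ)².
z_{α/2} = 1.960 (two-sided α = 0.05); z_β = 1.036 (power 85% → β = 0.15).
n = (2.996 × 15.8 / 10.4)² = 20.72
Round up: n = 21.

21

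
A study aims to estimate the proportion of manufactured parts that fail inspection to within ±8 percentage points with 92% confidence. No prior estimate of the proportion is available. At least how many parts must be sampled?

120

For a proportion with margin E = 0.08 at 92% confidence, z = 1.751.
With no prior estimate, use p = 0.5, which maximizes p(1−p) at 0.25.
n = 0.25 × (z/E)² = 0.25 × (1.751/0.08)² = 119.77
Round up: n = 120.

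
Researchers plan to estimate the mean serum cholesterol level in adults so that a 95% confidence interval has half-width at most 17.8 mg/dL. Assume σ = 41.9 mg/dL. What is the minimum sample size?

22

For a mean, the margin of error is E = z·σ/√n, so n = (zσ/E)².
At 95% confidence, z = 1.960.
n = (1.960 × 41.9 / 17.8)² = 21.29
Round up: n = 22.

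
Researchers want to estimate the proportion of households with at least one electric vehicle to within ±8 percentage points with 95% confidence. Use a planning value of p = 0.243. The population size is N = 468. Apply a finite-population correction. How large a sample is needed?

n = 90

For a proportion with margin E = 0.08 at 95% confidence, z = 1.960.
n = p̂(1−p̂)(z/E)² = 0.243 × 0.757 × (1.960/0.08)² = 110.42 — call this n₀.
Finite-population correction with N = 468: n = n₀ / (1 + (n₀−1)/N) = 110.42 / 1.234 = 89.48
Round up: n = 90.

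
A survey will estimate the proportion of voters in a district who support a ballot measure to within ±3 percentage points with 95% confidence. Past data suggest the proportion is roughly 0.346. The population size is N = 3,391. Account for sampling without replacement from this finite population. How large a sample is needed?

n = 752

For a proportion with margin E = 0.03 at 95% confidence, z = 1.960.
n = p̂(1−p̂)(z/E)² = 0.346 × 0.654 × (1.960/0.03)² = 965.88 — call this n₀.
Finite-population correction with N = 3,391: n = n₀ / (1 + (n₀−1)/N) = 965.88 / 1.285 = 751.66
Round up: n = 752.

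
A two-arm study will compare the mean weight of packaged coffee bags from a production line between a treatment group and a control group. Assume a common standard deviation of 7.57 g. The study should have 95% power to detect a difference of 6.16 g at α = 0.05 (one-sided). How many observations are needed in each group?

33 per group

For two equal groups, n per group = 2·((z_α + z_β)·σ/δ)².
z_α = 1.645; z_β = 1.645 (power 95%).
n = 2 × (3.290 × 7.57 / 6.16)² = 2 × 16.35 = 32.70
Round up: n = 33 per group.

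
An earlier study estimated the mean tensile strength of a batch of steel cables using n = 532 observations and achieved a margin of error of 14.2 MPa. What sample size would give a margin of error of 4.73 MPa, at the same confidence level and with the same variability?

Margin of error scales as 1/√n, so n₂ = n₁·(E₁/E₂)².
n₂ = 532 × (14.2/4.73)² = 532 × 9.013 = 4794.92
Round up: n₂ = 4795.

n = 4795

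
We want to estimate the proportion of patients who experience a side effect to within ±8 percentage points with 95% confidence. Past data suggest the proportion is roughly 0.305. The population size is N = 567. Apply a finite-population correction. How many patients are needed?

For a proportion with margin E = 0.08 at 95% confidence, z = 1.960.
n = p̂(1−p̂)(z/E)² = 0.305 × 0.695 × (1.960/0.08)² = 127.24 — call this n₀.
Finite-population correction with N = 567: n = n₀ / (1 + (n₀−1)/N) = 127.24 / 1.223 = 104.04
Round up: n = 105.

105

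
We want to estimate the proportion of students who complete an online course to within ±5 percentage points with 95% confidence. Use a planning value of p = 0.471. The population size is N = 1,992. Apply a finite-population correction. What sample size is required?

322

For a proportion with margin E = 0.05 at 95% confidence, z = 1.960.
n = p̂(1−p̂)(z/E)² = 0.471 × 0.529 × (1.960/0.05)² = 382.87 — call this n₀.
Finite-population correction with N = 1,992: n = n₀ / (1 + (n₀−1)/N) = 382.87 / 1.192 = 321.20
Round up: n = 322.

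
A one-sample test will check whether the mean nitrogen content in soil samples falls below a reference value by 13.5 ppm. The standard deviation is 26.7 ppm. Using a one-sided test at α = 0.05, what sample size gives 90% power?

For a one-sample z-test, n = ((z_α + z_β)·σ/δ)².
z_α = 1.645 (one-sided α = 0.05); z_β = 1.282 (power 90% → β = 0.1).
n = (2.927 × 26.7 / 13.5)² = 33.51
Round up: n = 34.

34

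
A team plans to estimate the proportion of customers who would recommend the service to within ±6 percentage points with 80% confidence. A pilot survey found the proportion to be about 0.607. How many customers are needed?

For a proportion with margin E = 0.06 at 80% confidence, z = 1.282.
n = p̂(1−p̂)(z/E)² = 0.607 × 0.393 × (1.282/0.06)² = 108.91
Round up: n = 109.

109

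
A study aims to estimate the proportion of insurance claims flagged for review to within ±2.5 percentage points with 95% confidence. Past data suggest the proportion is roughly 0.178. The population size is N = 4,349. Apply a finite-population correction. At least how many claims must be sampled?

n = 746

For a proportion with margin E = 0.025 at 95% confidence, z = 1.960.
n = p̂(1−p̂)(z/E)² = 0.178 × 0.822 × (1.960/0.025)² = 899.34 — call this n₀.
Finite-population correction with N = 4,349: n = n₀ / (1 + (n₀−1)/N) = 899.34 / 1.207 = 745.10
Round up: n = 746.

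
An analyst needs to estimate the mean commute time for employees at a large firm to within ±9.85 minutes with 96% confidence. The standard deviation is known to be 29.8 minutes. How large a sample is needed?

For a mean, the margin of error is E = z·σ/√n, so n = (zσ/E)².
At 96% confidence, z = 2.054.
n = (2.054 × 29.8 / 9.85)² = 38.62
Round up: n = 39.

39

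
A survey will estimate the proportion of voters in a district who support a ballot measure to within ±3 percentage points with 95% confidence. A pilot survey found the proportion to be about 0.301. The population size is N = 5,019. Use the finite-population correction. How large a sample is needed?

For a proportion with margin E = 0.03 at 95% confidence, z = 1.960.
n = p̂(1−p̂)(z/E)² = 0.301 × 0.699 × (1.960/0.03)² = 898.08 — call this n₀.
Finite-population correction with N = 5,019: n = n₀ / (1 + (n₀−1)/N) = 898.08 / 1.179 = 761.73
Round up: n = 762.

762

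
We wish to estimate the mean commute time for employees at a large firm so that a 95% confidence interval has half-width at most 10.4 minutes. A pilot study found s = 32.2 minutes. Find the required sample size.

n = 37

For a mean, the margin of error is E = z·σ/√n, so n = (zσ/E)².
At 95% confidence, z = 1.960.
n = (1.960 × 32.2 / 10.4)² = 36.83
Round up: n = 37.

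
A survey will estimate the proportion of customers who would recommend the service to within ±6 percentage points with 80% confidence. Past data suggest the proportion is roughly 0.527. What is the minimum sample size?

For a proportion with margin E = 0.06 at 80% confidence, z = 1.282.
n = p̂(1−p̂)(z/E)² = 0.527 × 0.473 × (1.282/0.06)² = 113.80
Round up: n = 114.

114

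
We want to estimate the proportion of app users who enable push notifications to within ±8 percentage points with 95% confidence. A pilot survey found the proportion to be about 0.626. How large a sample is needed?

For a proportion with margin E = 0.08 at 95% confidence, z = 1.960.
n = p̂(1−p̂)(z/E)² = 0.626 × 0.374 × (1.960/0.08)² = 140.53
Round up: n = 141.

n = 141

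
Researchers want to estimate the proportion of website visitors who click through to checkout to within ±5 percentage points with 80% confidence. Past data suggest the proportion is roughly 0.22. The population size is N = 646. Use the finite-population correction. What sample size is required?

For a proportion with margin E = 0.05 at 80% confidence, z = 1.282.
n = p̂(1−p̂)(z/E)² = 0.22 × 0.78 × (1.282/0.05)² = 112.81 — call this n₀.
Finite-population correction with N = 646: n = n₀ / (1 + (n₀−1)/N) = 112.81 / 1.173 = 96.17
Round up: n = 97.

97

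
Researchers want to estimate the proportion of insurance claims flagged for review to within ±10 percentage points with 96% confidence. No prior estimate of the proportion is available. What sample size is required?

106

For a proportion with margin E = 0.1 at 96% confidence, z = 2.054.
With no prior estimate, use p = 0.5, which maximizes p(1−p) at 0.25.
n = 0.25 × (z/E)² = 0.25 × (2.054/0.1)² = 105.47
Round up: n = 106.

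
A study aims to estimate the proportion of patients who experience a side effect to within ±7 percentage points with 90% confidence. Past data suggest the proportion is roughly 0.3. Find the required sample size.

For a proportion with margin E = 0.07 at 90% confidence, z = 1.645.
n = p̂(1−p̂)(z/E)² = 0.3 × 0.7 × (1.645/0.07)² = 115.97
Round up: n = 116.

116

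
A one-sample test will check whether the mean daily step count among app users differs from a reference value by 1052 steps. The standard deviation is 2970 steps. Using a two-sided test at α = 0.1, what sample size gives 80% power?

50

For a one-sample z-test, n = ((z_{α/2} + z_β)·σ/δ)².
z_{α/2} = 1.645 (two-sided α = 0.1); z_β = 0.842 (power 80% → β = 0.2).
n = (2.487 × 2970 / 1052)² = 49.30
Round up: n = 50.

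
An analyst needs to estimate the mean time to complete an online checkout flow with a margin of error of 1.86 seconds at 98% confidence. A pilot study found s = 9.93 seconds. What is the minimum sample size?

155

For a mean, the margin of error is E = z·σ/√n, so n = (zσ/E)².
At 98% confidence, z = 2.326.
n = (2.326 × 9.93 / 1.86)² = 154.20
Round up: n = 155.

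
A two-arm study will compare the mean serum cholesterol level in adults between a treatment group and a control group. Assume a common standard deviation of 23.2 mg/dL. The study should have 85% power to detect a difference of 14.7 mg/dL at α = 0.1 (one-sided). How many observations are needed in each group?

For two equal groups, n per group = 2·((z_α + z_β)·σ/δ)².
z_α = 1.282; z_β = 1.036 (power 85%).
n = 2 × (2.318 × 23.2 / 14.7)² = 2 × 13.38 = 26.76
Round up: n = 27 per group.

27 per group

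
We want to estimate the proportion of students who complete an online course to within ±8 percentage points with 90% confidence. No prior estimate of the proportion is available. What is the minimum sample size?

106

For a proportion with margin E = 0.08 at 90% confidence, z = 1.645.
With no prior estimate, use p = 0.5, which maximizes p(1−p) at 0.25.
n = 0.25 × (z/E)² = 0.25 × (1.645/0.08)² = 105.70
Round up: n = 106.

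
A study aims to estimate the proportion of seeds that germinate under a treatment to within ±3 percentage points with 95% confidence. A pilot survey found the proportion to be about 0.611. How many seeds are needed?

For a proportion with margin E = 0.03 at 95% confidence, z = 1.960.
n = p̂(1−p̂)(z/E)² = 0.611 × 0.389 × (1.960/0.03)² = 1014.52
Round up: n = 1015.

1015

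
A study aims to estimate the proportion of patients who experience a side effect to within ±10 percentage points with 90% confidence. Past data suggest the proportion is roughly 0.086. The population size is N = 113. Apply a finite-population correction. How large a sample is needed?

For a proportion with margin E = 0.1 at 90% confidence, z = 1.645.
n = p̂(1−p̂)(z/E)² = 0.086 × 0.914 × (1.645/0.1)² = 21.27 — call this n₀.
Finite-population correction with N = 113: n = n₀ / (1 + (n₀−1)/N) = 21.27 / 1.179 = 18.04
Round up: n = 19.

19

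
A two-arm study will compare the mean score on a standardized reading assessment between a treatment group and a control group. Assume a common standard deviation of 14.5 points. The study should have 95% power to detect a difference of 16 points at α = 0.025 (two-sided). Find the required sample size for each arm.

For two equal groups, n per group = 2·((z_{α/2} + z_β)·σ/δ)².
z_{α/2} = 2.241; z_β = 1.645 (power 95%).
n = 2 × (3.886 × 14.5 / 16)² = 2 × 12.40 = 24.80
Round up: n = 25 per group.

25 per group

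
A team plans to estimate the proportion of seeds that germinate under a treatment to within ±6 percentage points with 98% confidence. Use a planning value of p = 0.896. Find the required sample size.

For a proportion with margin E = 0.06 at 98% confidence, z = 2.326.
n = p̂(1−p̂)(z/E)² = 0.896 × 0.104 × (2.326/0.06)² = 140.04
Round up: n = 141.

n = 141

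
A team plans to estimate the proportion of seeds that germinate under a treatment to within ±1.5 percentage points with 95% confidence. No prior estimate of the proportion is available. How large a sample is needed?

For a proportion with margin E = 0.015 at 95% confidence, z = 1.960.
With no prior estimate, use p = 0.5, which maximizes p(1−p) at 0.25.
n = 0.25 × (z/E)² = 0.25 × (1.960/0.015)² = 4268.44
Round up: n = 4269.

n = 4269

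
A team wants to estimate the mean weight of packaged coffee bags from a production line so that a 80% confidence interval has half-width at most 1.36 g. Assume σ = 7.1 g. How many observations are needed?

45

For a mean, the margin of error is E = z·σ/√n, so n = (zσ/E)².
At 80% confidence, z = 1.282.
n = (1.282 × 7.1 / 1.36)² = 44.79
Round up: n = 45.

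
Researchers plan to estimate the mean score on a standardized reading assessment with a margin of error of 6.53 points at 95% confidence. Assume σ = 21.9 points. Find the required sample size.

For a mean, the margin of error is E = z·σ/√n, so n = (zσ/E)².
At 95% confidence, z = 1.960.
n = (1.960 × 21.9 / 6.53)² = 43.21
Round up: n = 44.

44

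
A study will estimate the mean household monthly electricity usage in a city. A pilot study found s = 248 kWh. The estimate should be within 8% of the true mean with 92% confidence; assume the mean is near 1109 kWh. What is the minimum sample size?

For a mean, the margin of error is E = z·σ/√n, so n = (zσ/E)².
At 92% confidence, z = 1.751.
E = 8% of 1109 = 88.72 kWh.
n = (1.751 × 248 / 88.72)² = 23.96
Round up: n = 24.

24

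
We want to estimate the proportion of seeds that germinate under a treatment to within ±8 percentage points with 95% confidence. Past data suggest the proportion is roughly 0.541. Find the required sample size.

n = 150

For a proportion with margin E = 0.08 at 95% confidence, z = 1.960.
n = p̂(1−p̂)(z/E)² = 0.541 × 0.459 × (1.960/0.08)² = 149.05
Round up: n = 150.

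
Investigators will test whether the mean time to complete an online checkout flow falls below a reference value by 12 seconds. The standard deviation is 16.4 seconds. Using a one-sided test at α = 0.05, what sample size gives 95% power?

21

For a one-sample z-test, n = ((z_α + z_β)·σ/δ)².
z_α = 1.645 (one-sided α = 0.05); z_β = 1.645 (power 95% → β = 0.05).
n = (3.290 × 16.4 / 12)² = 20.22
Round up: n = 21.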